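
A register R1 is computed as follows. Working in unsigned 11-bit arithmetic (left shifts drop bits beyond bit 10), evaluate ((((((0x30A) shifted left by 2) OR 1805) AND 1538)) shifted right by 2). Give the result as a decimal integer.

0x30A = 01100001010
→ shifted left by 2 (mod 2^11) → 10000101000 = 1064
1805 = 11100001101
→ OR → 11100101101 = 1837
1538 = 11000000010
→ AND → 11000000000 = 1536
→ shifted right by 2 → 00110000000 = 384

384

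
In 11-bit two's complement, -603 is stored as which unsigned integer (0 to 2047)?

603 in 11 bits: 01001011011
Invert: 10110100100
Add 1:  10110100101 = 1445
(Check: 2^11 - 603 = 2048 - 603 = 1445.)

1445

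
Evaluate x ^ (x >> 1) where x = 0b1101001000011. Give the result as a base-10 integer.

x = 1101001000011 = 6723
x>>1 = 0110100100001
XOR  = 1011101100010 = 5986
(x ^ (x >> 1) gives the standard binary-reflected Gray code of x.)

5986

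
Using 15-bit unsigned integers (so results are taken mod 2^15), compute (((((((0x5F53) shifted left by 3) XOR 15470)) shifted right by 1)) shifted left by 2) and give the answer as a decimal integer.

3564

0x5F53 = 101111101010011
→ shifted left by 3 (mod 2^15) → 111101010011000 = 31384
15470 = 011110001101110
→ XOR → 100011011110110 = 18166
→ shifted right by 1 → 010001101111011 = 9083
→ shifted left by 2 (mod 2^15) → 000110111101100 = 3564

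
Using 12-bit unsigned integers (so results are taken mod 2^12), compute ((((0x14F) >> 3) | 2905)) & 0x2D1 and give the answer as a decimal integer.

0x14F = 000101001111
→ >> 3 → 000000101001 = 41
2905 = 101101011001
→ | → 101101111001 = 2937
0x2D1 = 001011010001
→ & → 001001010001 = 593

593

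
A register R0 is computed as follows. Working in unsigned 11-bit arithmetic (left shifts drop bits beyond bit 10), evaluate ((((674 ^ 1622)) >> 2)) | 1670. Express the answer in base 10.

1983

674 = 01010100010
1622 = 11001010110
→ ^ → 10011110100 = 1268
→ >> 2 → 00100111101 = 317
1670 = 11010000110
→ | → 11110111111 = 1983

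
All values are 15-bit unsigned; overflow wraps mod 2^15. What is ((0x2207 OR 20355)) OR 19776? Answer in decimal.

0x2207 = 010001000000111
20355 = 100111110000011
→ OR → 110111110000111 = 28551
19776 = 100110101000000
→ OR → 110111111000111 = 28615

28615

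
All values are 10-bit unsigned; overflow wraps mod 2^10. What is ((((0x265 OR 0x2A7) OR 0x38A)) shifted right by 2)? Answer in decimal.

251

0x265 = 1001100101
0x2A7 = 1010100111
→ OR → 1011100111 = 743
0x38A = 1110001010
→ OR → 1111101111 = 1007
→ shifted right by 2 → 0011111011 = 251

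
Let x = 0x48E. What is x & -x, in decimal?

x = 10010001110 = 1166
-x (two's complement) = …01101110010
AND   = 00000000010 = 2
(x & -x isolates the lowest set bit of x.)

2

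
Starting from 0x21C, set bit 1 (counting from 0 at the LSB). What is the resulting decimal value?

x = 001000011100
bit 1 is currently 0; set it via x | (1 << 1) = x | 2
→ 001000011110 = 542

542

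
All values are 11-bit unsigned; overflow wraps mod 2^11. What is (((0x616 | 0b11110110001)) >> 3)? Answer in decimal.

0x616 = 11000010110
0b11110110001 = 11110110001
→ | → 11110110111 = 1975
→ >> 3 → 00011110110 = 246

246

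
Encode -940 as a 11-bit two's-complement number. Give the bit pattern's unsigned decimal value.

1108

940 in 11 bits: 01110101100
Invert: 10001010011
Add 1:  10001010100 = 1108
(Check: 2^11 - 940 = 2048 - 940 = 1108.)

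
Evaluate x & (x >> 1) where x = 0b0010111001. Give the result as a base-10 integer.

24

x = 10111001 = 185
x>>1 = 01011100
AND  = 00011000 = 24
(x & (x >> 1) has a 1 wherever x has two consecutive 1 bits.)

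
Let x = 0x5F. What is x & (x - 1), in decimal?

x = 1011111 = 95
x - 1 = 1011110
AND   = 1011110 = 94
(x & (x - 1) clears the lowest set bit of x.)

94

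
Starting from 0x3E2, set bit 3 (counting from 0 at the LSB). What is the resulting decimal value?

1002

x = 001111100010
bit 3 is currently 0; set it via x | (1 << 3) = x | 8
→ 001111101010 = 1002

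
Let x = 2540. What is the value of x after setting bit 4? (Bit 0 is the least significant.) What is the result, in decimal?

x = 0100111101100
bit 4 is currently 0; set it via x | (1 << 4) = x | 16
→ 0100111111100 = 2556

2556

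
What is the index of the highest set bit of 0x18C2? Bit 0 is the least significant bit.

12

0x18C2 = 1100011000010
The topmost 1 is at position 12 (since 2^12 = 4096 ≤ 6338 < 8192).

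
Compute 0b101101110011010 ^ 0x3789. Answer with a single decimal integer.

a = 101101110011010
0x3789 = 011011110001001
XOR → 110110000010011 = 27667

27667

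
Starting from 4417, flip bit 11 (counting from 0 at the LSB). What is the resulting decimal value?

x = 01000101000001
bit 11 is currently 0; toggle it via x ^ (1 << 11) = x ^ 2048
→ 01100101000001 = 6465

6465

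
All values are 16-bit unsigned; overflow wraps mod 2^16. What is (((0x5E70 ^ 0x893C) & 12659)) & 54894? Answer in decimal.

4160

0x5E70 = 0101111001110000
0x893C = 1000100100111100
→ ^ → 1101011101001100 = 55116
12659 = 0011000101110011
→ & → 0001000101000000 = 4416
54894 = 1101011001101110
→ & → 0001000001000000 = 4160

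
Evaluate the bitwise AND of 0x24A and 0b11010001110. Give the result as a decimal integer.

522

0x24A = 01001001010
b = 11010001110
AND → 01000001010 = 522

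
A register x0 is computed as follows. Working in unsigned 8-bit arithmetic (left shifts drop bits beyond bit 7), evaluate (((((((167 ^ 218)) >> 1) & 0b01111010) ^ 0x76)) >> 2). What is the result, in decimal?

167 = 10100111
218 = 11011010
→ ^ → 01111101 = 125
→ >> 1 → 00111110 = 62
0b01111010 = 01111010
→ & → 00111010 = 58
0x76 = 01110110
→ ^ → 01001100 = 76
→ >> 2 → 00010011 = 19

19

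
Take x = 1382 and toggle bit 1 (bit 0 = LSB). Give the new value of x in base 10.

1380

x = 10101100110
bit 1 is currently 1; toggle it via x ^ (1 << 1) = x ^ 2
→ 10101100100 = 1380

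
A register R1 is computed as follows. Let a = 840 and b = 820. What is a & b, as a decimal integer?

768

840 = 1101001000
820 = 1100110100
AND → 1100000000 = 768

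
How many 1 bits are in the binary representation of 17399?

10

17399 = 100001111110111
Count the 1s: 1 + 1 + 1 + 1 + 1 + 1 + 1 + 1 + 1 + 1 = 10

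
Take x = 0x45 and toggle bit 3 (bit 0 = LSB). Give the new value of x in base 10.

x = 01000101
bit 3 is currently 0; toggle it via x ^ (1 << 3) = x ^ 8
→ 01001101 = 77

77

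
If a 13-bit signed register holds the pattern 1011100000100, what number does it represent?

-2300

pattern = 1011100000100 (MSB is 1 ⇒ negative)
Invert: 0100011111011, add 1 → 0100011111100 = 2300, so the value is -2300.
(Equivalently: 5892 - 2^13 = 5892 - 8192 = -2300.)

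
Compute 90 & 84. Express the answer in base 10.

80

90 = 1011010
84 = 1010100
AND → 1010000 = 80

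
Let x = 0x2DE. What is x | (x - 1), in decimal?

735

x = 1011011110 = 734
x - 1 = 1011011101
OR    = 1011011111 = 735
(x | (x - 1) sets all bits below the lowest set bit.)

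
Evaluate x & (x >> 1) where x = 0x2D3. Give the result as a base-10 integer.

x = 1011010011 = 723
x>>1 = 0101101001
AND  = 0001000001 = 65
(x & (x >> 1) has a 1 wherever x has two consecutive 1 bits.)

65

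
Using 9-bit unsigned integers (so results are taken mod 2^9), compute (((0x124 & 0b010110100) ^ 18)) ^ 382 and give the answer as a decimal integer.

328

0x124 = 100100100
0b010110100 = 010110100
→ & → 000100100 = 36
18 = 000010010
→ ^ → 000110110 = 54
382 = 101111110
→ ^ → 101001000 = 328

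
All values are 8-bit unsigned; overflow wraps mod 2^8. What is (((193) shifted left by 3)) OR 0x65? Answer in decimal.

193 = 11000001
→ shifted left by 3 (mod 2^8) → 00001000 = 8
0x65 = 01100101
→ OR → 01101101 = 109

109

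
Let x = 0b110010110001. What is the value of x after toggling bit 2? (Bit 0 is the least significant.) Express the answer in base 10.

x = 110010110001
bit 2 is currently 0; toggle it via x ^ (1 << 2) = x ^ 4
→ 110010110101 = 3253

3253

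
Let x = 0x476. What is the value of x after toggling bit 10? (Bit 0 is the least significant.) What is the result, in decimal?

x = 10001110110
bit 10 is currently 1; toggle it via x ^ (1 << 10) = x ^ 1024
→ 00001110110 = 118

118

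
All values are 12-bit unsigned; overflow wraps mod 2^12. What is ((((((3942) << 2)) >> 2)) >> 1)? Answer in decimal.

435

3942 = 111101100110
→ << 2 (mod 2^12) → 110110011000 = 3480
→ >> 2 → 001101100110 = 870
→ >> 1 → 000110110011 = 435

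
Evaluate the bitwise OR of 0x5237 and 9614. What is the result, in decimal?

30655

0x5237 = 101001000110111
9614 = 010010110001110
 OR → 111011110111111 = 30655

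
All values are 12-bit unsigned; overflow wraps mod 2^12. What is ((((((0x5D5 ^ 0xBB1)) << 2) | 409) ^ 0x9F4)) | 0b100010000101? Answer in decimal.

2285

0x5D5 = 010111010101
0xBB1 = 101110110001
→ ^ → 111001100100 = 3684
→ << 2 (mod 2^12) → 100110010000 = 2448
409 = 000110011001
→ | → 100110011001 = 2457
0x9F4 = 100111110100
→ ^ → 000001101101 = 109
0b100010000101 = 100010000101
→ | → 100011101101 = 2285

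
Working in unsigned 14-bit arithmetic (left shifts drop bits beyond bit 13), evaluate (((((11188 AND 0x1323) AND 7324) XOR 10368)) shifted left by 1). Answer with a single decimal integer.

11188 = 10101110110100
0x1323 = 01001100100011
→ AND → 00001100100000 = 800
7324 = 01110010011100
→ AND → 00000000000000 = 0
10368 = 10100010000000
→ XOR → 10100010000000 = 10368
→ shifted left by 1 (mod 2^14) → 01000100000000 = 4352

4352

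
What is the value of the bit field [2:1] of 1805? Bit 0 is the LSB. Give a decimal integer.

2

v = 11100001101
Shift right by 1: 1110000110
Mask low 2 bits: 10 = 2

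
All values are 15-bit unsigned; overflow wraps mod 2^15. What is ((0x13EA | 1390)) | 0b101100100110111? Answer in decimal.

0x13EA = 001001111101010
1390 = 000010101101110
→ | → 001011111101110 = 6126
0b101100100110111 = 101100100110111
→ | → 101111111111111 = 24575

24575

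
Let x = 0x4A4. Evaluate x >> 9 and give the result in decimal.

0x4A4 = 10010100100
shift right by 9 → 00000000010 = 2
(equivalently, floor(1188 / 512))

2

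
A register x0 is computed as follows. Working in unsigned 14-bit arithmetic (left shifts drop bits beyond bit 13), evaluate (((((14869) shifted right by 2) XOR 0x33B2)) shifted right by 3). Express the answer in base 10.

14869 = 11101000010101
→ shifted right by 2 → 00111010000101 = 3717
0x33B2 = 11001110110010
→ XOR → 11110100110111 = 15671
→ shifted right by 3 → 00011110100110 = 1958

1958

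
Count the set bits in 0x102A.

4

0x102A = 1000000101010
Count the 1s: 1 + 1 + 1 + 1 = 4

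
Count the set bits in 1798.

1798 = 11100000110
Count the 1s: 1 + 1 + 1 + 1 + 1 = 5

5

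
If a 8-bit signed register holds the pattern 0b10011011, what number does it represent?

pattern = 10011011 (MSB is 1 ⇒ negative)
Invert: 01100100, add 1 → 01100101 = 101, so the value is -101.
(Equivalently: 155 - 2^8 = 155 - 256 = -101.)

-101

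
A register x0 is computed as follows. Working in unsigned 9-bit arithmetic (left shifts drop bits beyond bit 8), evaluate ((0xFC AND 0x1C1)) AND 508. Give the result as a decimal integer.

192

0xFC = 011111100
0x1C1 = 111000001
→ AND → 011000000 = 192
508 = 111111100
→ AND → 011000000 = 192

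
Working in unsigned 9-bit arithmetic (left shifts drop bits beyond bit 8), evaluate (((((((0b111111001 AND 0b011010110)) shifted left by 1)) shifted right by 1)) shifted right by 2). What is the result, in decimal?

0b111111001 = 111111001
0b011010110 = 011010110
→ AND → 011010000 = 208
→ shifted left by 1 (mod 2^9) → 110100000 = 416
→ shifted right by 1 → 011010000 = 208
→ shifted right by 2 → 000110100 = 52

52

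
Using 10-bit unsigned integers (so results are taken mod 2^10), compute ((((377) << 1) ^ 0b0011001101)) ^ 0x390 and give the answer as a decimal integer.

431

377 = 0101111001
→ << 1 (mod 2^10) → 1011110010 = 754
0b0011001101 = 0011001101
→ ^ → 1000111111 = 575
0x390 = 1110010000
→ ^ → 0110101111 = 431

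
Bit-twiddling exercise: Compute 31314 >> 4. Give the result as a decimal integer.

1957

31314 = 111101001010010
shift right by 4 → 000011110100101 = 1957
(equivalently, floor(31314 / 16))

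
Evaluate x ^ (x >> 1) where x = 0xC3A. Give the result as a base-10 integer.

2599

x = 110000111010 = 3130
x>>1 = 011000011101
XOR  = 101000100111 = 2599
(x ^ (x >> 1) gives the standard binary-reflected Gray code of x.)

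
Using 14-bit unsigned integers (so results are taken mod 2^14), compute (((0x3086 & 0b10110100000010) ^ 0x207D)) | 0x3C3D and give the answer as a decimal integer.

15487

0x3086 = 11000010000110
0b10110100000010 = 10110100000010
→ & → 10000000000010 = 8194
0x207D = 10000001111101
→ ^ → 00000001111111 = 127
0x3C3D = 11110000111101
→ | → 11110001111111 = 15487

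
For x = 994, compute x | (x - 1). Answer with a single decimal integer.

x = 1111100010 = 994
x - 1 = 1111100001
OR    = 1111100011 = 995
(x | (x - 1) sets all bits below the lowest set bit.)

995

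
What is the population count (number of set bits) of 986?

7

986 = 1111011010
Count the 1s: 1 + 1 + 1 + 1 + 1 + 1 + 1 = 7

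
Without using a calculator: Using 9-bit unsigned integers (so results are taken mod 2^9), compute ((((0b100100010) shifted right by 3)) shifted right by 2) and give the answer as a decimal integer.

9

0b100100010 = 100100010
→ shifted right by 3 → 000100100 = 36
→ shifted right by 2 → 000001001 = 9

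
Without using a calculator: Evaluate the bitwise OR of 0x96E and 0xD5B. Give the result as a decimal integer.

0x96E = 100101101110
0xD5B = 110101011011
 OR → 110101111111 = 3455

3455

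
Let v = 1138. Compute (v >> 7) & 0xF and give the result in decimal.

8

v = 10001110010
Shift right by 7: 1000
Mask low 4 bits: 1000 = 8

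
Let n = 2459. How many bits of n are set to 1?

2459 = 100110011011
Count the 1s: 1 + 1 + 1 + 1 + 1 + 1 + 1 = 7

7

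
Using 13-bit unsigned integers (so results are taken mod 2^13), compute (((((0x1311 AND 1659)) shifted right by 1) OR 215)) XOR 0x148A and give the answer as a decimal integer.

5461

0x1311 = 1001100010001
1659 = 0011001111011
→ AND → 0001000010001 = 529
→ shifted right by 1 → 0000100001000 = 264
215 = 0000011010111
→ OR → 0000111011111 = 479
0x148A = 1010010001010
→ XOR → 1010101010101 = 5461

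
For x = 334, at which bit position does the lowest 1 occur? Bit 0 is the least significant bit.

334 = 101001110
Trailing zeros: 1, so the lowest set bit is bit 1 (value 2).

1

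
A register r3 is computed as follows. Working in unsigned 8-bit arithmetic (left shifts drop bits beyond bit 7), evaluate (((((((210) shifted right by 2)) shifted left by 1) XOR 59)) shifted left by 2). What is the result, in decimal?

210 = 11010010
→ shifted right by 2 → 00110100 = 52
→ shifted left by 1 (mod 2^8) → 01101000 = 104
59 = 00111011
→ XOR → 01010011 = 83
→ shifted left by 2 (mod 2^8) → 01001100 = 76

76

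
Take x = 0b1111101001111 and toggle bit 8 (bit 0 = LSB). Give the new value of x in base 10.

x = 1111101001111
bit 8 is currently 1; toggle it via x ^ (1 << 8) = x ^ 256
→ 1111001001111 = 7759

7759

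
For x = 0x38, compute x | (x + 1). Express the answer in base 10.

57

x = 111000 = 56
x + 1 = 111001
OR    = 111001 = 57
(x | (x + 1) sets the lowest cleared bit.)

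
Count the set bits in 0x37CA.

0x37CA = 11011111001010
Count the 1s: 1 + 1 + 1 + 1 + 1 + 1 + 1 + 1 + 1 = 9

9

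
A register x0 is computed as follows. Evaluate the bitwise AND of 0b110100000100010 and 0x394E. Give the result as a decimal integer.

a = 110100000100010
0x394E = 011100101001110
AND → 010100000000010 = 10242

10242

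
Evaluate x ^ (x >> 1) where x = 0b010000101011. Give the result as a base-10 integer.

1598

x = 10000101011 = 1067
x>>1 = 01000010101
XOR  = 11000111110 = 1598
(x ^ (x >> 1) gives the standard binary-reflected Gray code of x.)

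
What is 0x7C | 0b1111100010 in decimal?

1022

0x7C = 0001111100
b = 1111100010
 OR → 1111111110 = 1022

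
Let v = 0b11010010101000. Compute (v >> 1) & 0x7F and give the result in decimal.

84

v = 11010010101000
Shift right by 1: 1101001010100
Mask low 7 bits: 1010100 = 84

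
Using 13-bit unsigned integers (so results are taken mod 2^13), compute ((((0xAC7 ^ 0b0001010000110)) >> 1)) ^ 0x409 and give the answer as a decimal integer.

0xAC7 = 0101011000111
0b0001010000110 = 0001010000110
→ ^ → 0100001000001 = 2113
→ >> 1 → 0010000100000 = 1056
0x409 = 0010000001001
→ ^ → 0000000101001 = 41

41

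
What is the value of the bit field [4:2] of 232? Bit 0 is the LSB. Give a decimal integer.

2

v = 11101000
Shift right by 2: 111010
Mask low 3 bits: 010 = 2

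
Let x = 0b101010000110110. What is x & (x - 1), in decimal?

21556

x = 101010000110110 = 21558
x - 1 = 101010000110101
AND   = 101010000110100 = 21556
(x & (x - 1) clears the lowest set bit of x.)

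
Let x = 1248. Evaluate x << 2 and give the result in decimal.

4992

1248 = 0010011100000
shift left by 2 → 1001110000000 = 4992
(equivalently, 1248 × 2^2 = 1248 × 4)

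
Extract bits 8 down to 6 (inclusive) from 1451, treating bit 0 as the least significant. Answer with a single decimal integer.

v = 010110101011
Shift right by 6: 010110
Mask low 3 bits: 110 = 6

6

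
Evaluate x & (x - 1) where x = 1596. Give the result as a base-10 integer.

x = 11000111100 = 1596
x - 1 = 11000111011
AND   = 11000111000 = 1592
(x & (x - 1) clears the lowest set bit of x.)

1592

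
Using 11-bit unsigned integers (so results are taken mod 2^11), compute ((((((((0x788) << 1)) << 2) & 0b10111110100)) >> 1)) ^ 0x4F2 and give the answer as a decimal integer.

0x788 = 11110001000
→ << 1 (mod 2^11) → 11100010000 = 1808
→ << 2 (mod 2^11) → 10001000000 = 1088
0b10111110100 = 10111110100
→ & → 10001000000 = 1088
→ >> 1 → 01000100000 = 544
0x4F2 = 10011110010
→ ^ → 11011010010 = 1746

1746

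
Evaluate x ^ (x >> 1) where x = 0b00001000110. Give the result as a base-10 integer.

x = 1000110 = 70
x>>1 = 0100011
XOR  = 1100101 = 101
(x ^ (x >> 1) gives the standard binary-reflected Gray code of x.)

101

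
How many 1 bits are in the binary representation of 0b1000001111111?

n = 1000001111111
Count the 1s: 1 + 1 + 1 + 1 + 1 + 1 + 1 + 1 = 8

8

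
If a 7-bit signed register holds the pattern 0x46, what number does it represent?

pattern = 1000110 (MSB is 1 ⇒ negative)
Invert: 0111001, add 1 → 0111010 = 58, so the value is -58.
(Equivalently: 70 - 2^7 = 70 - 128 = -58.)

-58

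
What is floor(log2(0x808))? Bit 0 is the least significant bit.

0x808 = 100000001000
The topmost 1 is at position 11 (since 2^11 = 2048 ≤ 2056 < 4096).

11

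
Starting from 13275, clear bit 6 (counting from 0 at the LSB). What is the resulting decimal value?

x = 11001111011011
bit 6 is currently 1; clear it via x & ~(1 << 6) = x & ~64
→ 11001110011011 = 13211

13211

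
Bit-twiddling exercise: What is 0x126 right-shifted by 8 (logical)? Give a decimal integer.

0x126 = 100100110
shift right by 8 → 000000001 = 1
(equivalently, floor(294 / 256))

1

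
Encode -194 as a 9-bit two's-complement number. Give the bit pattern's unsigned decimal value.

194 in 9 bits: 011000010
Invert: 100111101
Add 1:  100111110 = 318
(Check: 2^9 - 194 = 512 - 194 = 318.)

318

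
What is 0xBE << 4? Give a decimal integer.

3040

0xBE = 000010111110
shift left by 4 → 101111100000 = 3040
(equivalently, 190 × 2^4 = 190 × 16)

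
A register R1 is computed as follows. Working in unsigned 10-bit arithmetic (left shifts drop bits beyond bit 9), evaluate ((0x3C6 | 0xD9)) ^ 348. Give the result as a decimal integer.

643

0x3C6 = 1111000110
0xD9 = 0011011001
→ | → 1111011111 = 991
348 = 0101011100
→ ^ → 1010000011 = 643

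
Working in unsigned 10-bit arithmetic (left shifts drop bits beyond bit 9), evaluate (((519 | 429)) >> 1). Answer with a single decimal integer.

519 = 1000000111
429 = 0110101101
→ | → 1110101111 = 943
→ >> 1 → 0111010111 = 471

471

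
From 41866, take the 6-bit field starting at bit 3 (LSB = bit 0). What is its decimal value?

v = 1010001110001010
Shift right by 3: 1010001110001
Mask low 6 bits: 110001 = 49

49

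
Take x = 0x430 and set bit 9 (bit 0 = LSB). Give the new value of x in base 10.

1584

x = 10000110000
bit 9 is currently 0; set it via x | (1 << 9) = x | 512
→ 11000110000 = 1584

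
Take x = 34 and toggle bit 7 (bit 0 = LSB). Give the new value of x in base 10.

x = 000100010
bit 7 is currently 0; toggle it via x ^ (1 << 7) = x ^ 128
→ 010100010 = 162

162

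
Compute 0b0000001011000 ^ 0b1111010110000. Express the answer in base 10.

7912

a = 0000001011000
b = 1111010110000
XOR → 1111011101000 = 7912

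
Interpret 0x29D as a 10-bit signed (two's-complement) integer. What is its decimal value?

pattern = 1010011101 (MSB is 1 ⇒ negative)
Invert: 0101100010, add 1 → 0101100011 = 355, so the value is -355.
(Equivalently: 669 - 2^10 = 669 - 1024 = -355.)

-355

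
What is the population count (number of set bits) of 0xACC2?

0xACC2 = 1010110011000010
Count the 1s: 1 + 1 + 1 + 1 + 1 + 1 + 1 = 7

7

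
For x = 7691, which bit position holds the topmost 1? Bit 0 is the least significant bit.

12

7691 = 1111000001011
The topmost 1 is at position 12 (since 2^12 = 4096 ≤ 7691 < 8192).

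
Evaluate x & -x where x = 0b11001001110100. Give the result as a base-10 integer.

4

x = 11001001110100 = 12916
-x (two's complement) = …00110110001100
AND   = 00000000000100 = 4
(x & -x isolates the lowest set bit of x.)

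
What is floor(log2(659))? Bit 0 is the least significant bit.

659 = 1010010011
The topmost 1 is at position 9 (since 2^9 = 512 ≤ 659 < 1024).

9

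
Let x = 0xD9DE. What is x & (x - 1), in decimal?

55772

x = 1101100111011110 = 55774
x - 1 = 1101100111011101
AND   = 1101100111011100 = 55772
(x & (x - 1) clears the lowest set bit of x.)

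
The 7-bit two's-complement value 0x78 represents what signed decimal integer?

-8

pattern = 1111000 (MSB is 1 ⇒ negative)
Invert: 0000111, add 1 → 0001000 = 8, so the value is -8.
(Equivalently: 120 - 2^7 = 120 - 128 = -8.)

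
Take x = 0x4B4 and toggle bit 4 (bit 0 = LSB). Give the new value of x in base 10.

x = 010010110100
bit 4 is currently 1; toggle it via x ^ (1 << 4) = x ^ 16
→ 010010100100 = 1188

1188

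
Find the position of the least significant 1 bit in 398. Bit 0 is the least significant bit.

398 = 110001110
Trailing zeros: 1, so the lowest set bit is bit 1 (value 2).

1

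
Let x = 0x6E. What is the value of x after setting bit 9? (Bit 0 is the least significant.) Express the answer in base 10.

622

x = 0000000001101110
bit 9 is currently 0; set it via x | (1 << 9) = x | 512
→ 0000001001101110 = 622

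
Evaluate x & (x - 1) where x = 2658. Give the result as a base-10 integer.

x = 101001100010 = 2658
x - 1 = 101001100001
AND   = 101001100000 = 2656
(x & (x - 1) clears the lowest set bit of x.)

2656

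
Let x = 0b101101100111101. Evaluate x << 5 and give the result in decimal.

x = 00000101101100111101
shift left by 5 → 10110110011110100000 = 747424
(equivalently, 23357 × 2^5 = 23357 × 32)

747424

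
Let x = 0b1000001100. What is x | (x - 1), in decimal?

527

x = 1000001100 = 524
x - 1 = 1000001011
OR    = 1000001111 = 527
(x | (x - 1) sets all bits below the lowest set bit.)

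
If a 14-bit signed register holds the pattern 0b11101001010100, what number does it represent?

pattern = 11101001010100 (MSB is 1 ⇒ negative)
Invert: 00010110101011, add 1 → 00010110101100 = 1452, so the value is -1452.
(Equivalently: 14932 - 2^14 = 14932 - 16384 = -1452.)

-1452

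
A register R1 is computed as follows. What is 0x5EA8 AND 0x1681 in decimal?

5760

0x5EA8 = 101111010101000
0x1681 = 001011010000001
AND → 001011010000000 = 5760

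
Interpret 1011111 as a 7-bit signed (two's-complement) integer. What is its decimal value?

pattern = 1011111 (MSB is 1 ⇒ negative)
Invert: 0100000, add 1 → 0100001 = 33, so the value is -33.
(Equivalently: 95 - 2^7 = 95 - 128 = -33.)

-33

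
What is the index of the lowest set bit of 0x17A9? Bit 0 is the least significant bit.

0

0x17A9 = 1011110101001
Trailing zeros: 0, so the lowest set bit is bit 0 (value 1).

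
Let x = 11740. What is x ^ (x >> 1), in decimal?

x = 10110111011100 = 11740
x>>1 = 01011011101110
XOR  = 11101100110010 = 15154
(x ^ (x >> 1) gives the standard binary-reflected Gray code of x.)

15154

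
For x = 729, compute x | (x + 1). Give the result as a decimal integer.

731

x = 1011011001 = 729
x + 1 = 1011011010
OR    = 1011011011 = 731
(x | (x + 1) sets the lowest cleared bit.)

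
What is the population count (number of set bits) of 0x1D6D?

0x1D6D = 1110101101101
Count the 1s: 1 + 1 + 1 + 1 + 1 + 1 + 1 + 1 + 1 = 9

9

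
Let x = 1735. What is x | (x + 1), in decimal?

1743

x = 11011000111 = 1735
x + 1 = 11011001000
OR    = 11011001111 = 1743
(x | (x + 1) sets the lowest cleared bit.)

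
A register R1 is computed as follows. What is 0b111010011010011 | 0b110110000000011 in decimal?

a = 111010011010011
b = 110110000000011
 OR → 111110011010011 = 31955

31955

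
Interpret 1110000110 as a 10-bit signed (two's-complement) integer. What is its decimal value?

-122

pattern = 1110000110 (MSB is 1 ⇒ negative)
Invert: 0001111001, add 1 → 0001111010 = 122, so the value is -122.
(Equivalently: 902 - 2^10 = 902 - 1024 = -122.)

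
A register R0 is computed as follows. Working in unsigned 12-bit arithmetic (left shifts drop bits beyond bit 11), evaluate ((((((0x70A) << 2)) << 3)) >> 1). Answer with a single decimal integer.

0x70A = 011100001010
→ << 2 (mod 2^12) → 110000101000 = 3112
→ << 3 (mod 2^12) → 000101000000 = 320
→ >> 1 → 000010100000 = 160

160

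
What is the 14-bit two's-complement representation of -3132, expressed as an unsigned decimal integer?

13252

3132 in 14 bits: 00110000111100
Invert: 11001111000011
Add 1:  11001111000100 = 13252
(Check: 2^14 - 3132 = 16384 - 3132 = 13252.)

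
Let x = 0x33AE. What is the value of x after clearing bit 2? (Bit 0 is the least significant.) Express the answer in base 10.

13226

x = 11001110101110
bit 2 is currently 1; clear it via x & ~(1 << 2) = x & ~4
→ 11001110101010 = 13226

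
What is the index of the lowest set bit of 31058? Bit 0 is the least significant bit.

31058 = 111100101010010
Trailing zeros: 1, so the lowest set bit is bit 1 (value 2).

1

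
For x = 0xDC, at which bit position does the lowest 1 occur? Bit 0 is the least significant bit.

2

0xDC = 11011100
Trailing zeros: 2, so the lowest set bit is bit 2 (value 4).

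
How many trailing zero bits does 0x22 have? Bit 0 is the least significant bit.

0x22 = 100010
Trailing zeros: 1, so the lowest set bit is bit 1 (value 2).

1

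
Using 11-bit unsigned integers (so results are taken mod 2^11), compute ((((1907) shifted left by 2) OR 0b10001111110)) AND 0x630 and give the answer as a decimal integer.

1907 = 11101110011
→ shifted left by 2 (mod 2^11) → 10111001100 = 1484
0b10001111110 = 10001111110
→ OR → 10111111110 = 1534
0x630 = 11000110000
→ AND → 10000110000 = 1072

1072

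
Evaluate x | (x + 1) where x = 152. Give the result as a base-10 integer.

x = 10011000 = 152
x + 1 = 10011001
OR    = 10011001 = 153
(x | (x + 1) sets the lowest cleared bit.)

153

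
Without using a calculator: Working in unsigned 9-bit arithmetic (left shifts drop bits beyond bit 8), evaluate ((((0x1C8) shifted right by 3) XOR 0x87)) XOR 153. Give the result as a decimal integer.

39

0x1C8 = 111001000
→ shifted right by 3 → 000111001 = 57
0x87 = 010000111
→ XOR → 010111110 = 190
153 = 010011001
→ XOR → 000100111 = 39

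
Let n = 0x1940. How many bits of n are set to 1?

4

0x1940 = 1100101000000
Count the 1s: 1 + 1 + 1 + 1 = 4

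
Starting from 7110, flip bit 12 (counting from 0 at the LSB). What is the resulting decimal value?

x = 1101111000110
bit 12 is currently 1; toggle it via x ^ (1 << 12) = x ^ 4096
→ 0101111000110 = 3014

3014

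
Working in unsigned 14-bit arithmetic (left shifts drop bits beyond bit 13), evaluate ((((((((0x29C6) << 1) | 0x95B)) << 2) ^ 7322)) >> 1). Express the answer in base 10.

0x29C6 = 10100111000110
→ << 1 (mod 2^14) → 01001110001100 = 5004
0x95B = 00100101011011
→ | → 01101111011111 = 7135
→ << 2 (mod 2^14) → 10111101111100 = 12156
7322 = 01110010011010
→ ^ → 11001111100110 = 13286
→ >> 1 → 01100111110011 = 6643

6643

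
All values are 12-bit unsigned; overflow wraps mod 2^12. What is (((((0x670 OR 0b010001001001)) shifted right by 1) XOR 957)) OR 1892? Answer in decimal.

2021

0x670 = 011001110000
0b010001001001 = 010001001001
→ OR → 011001111001 = 1657
→ shifted right by 1 → 001100111100 = 828
957 = 001110111101
→ XOR → 000010000001 = 129
1892 = 011101100100
→ OR → 011111100101 = 2021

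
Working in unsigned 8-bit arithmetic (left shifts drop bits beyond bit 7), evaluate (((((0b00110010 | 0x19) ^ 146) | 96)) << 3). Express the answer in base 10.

72

0b00110010 = 00110010
0x19 = 00011001
→ | → 00111011 = 59
146 = 10010010
→ ^ → 10101001 = 169
96 = 01100000
→ | → 11101001 = 233
→ << 3 (mod 2^8) → 01001000 = 72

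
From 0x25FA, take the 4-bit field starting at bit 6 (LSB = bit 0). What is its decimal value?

v = 10010111111010
Shift right by 6: 10010111
Mask low 4 bits: 0111 = 7

7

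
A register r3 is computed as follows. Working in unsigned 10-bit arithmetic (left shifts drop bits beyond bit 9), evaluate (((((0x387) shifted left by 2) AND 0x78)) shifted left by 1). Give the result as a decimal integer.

48

0x387 = 1110000111
→ shifted left by 2 (mod 2^10) → 1000011100 = 540
0x78 = 0001111000
→ AND → 0000011000 = 24
→ shifted left by 1 (mod 2^10) → 0000110000 = 48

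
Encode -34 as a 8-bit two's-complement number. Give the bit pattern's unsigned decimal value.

34 in 8 bits: 00100010
Invert: 11011101
Add 1:  11011110 = 222
(Check: 2^8 - 34 = 256 - 34 = 222.)

222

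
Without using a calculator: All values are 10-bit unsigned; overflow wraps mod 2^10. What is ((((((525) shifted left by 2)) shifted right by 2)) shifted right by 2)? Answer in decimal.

3

525 = 1000001101
→ shifted left by 2 (mod 2^10) → 0000110100 = 52
→ shifted right by 2 → 0000001101 = 13
→ shifted right by 2 → 0000000011 = 3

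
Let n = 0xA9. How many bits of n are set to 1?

0xA9 = 10101001
Count the 1s: 1 + 1 + 1 + 1 = 4

4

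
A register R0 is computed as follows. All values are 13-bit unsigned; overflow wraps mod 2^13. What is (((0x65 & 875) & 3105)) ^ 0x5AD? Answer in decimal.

1420

0x65 = 0000001100101
875 = 0001101101011
→ & → 0000001100001 = 97
3105 = 0110000100001
→ & → 0000000100001 = 33
0x5AD = 0010110101101
→ ^ → 0010110001100 = 1420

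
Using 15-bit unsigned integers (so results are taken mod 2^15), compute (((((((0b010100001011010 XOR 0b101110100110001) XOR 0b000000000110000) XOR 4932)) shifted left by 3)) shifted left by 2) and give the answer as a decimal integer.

0b010100001011010 = 010100001011010
0b101110100110001 = 101110100110001
→ XOR → 111010101101011 = 30059
0b000000000110000 = 000000000110000
→ XOR → 111010101011011 = 30043
4932 = 001001101000100
→ XOR → 110011000011111 = 26143
→ shifted left by 3 (mod 2^15) → 011000011111000 = 12536
→ shifted left by 2 (mod 2^15) → 100001111100000 = 17376

17376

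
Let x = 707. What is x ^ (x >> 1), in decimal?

x = 1011000011 = 707
x>>1 = 0101100001
XOR  = 1110100010 = 930
(x ^ (x >> 1) gives the standard binary-reflected Gray code of x.)

930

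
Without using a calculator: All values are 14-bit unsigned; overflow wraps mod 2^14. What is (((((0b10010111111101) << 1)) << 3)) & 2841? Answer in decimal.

2832

0b10010111111101 = 10010111111101
→ << 1 (mod 2^14) → 00101111111010 = 3066
→ << 3 (mod 2^14) → 01111111010000 = 8144
2841 = 00101100011001
→ & → 00101100010000 = 2832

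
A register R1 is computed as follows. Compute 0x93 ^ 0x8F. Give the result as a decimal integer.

0x93 = 10010011
0x8F = 10001111
XOR → 00011100 = 28

28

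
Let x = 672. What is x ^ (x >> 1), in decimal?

1008

x = 1010100000 = 672
x>>1 = 0101010000
XOR  = 1111110000 = 1008
(x ^ (x >> 1) gives the standard binary-reflected Gray code of x.)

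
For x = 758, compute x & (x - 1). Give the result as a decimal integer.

x = 1011110110 = 758
x - 1 = 1011110101
AND   = 1011110100 = 756
(x & (x - 1) clears the lowest set bit of x.)

756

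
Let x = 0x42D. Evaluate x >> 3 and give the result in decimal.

133

0x42D = 10000101101
shift right by 3 → 00010000101 = 133
(equivalently, floor(1069 / 8))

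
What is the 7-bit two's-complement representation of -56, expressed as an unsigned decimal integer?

56 in 7 bits: 0111000
Invert: 1000111
Add 1:  1001000 = 72
(Check: 2^7 - 56 = 128 - 56 = 72.)

72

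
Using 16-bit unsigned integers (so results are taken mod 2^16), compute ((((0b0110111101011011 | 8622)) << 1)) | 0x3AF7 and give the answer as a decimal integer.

65535

0b0110111101011011 = 0110111101011011
8622 = 0010000110101110
→ | → 0110111111111111 = 28671
→ << 1 (mod 2^16) → 1101111111111110 = 57342
0x3AF7 = 0011101011110111
→ | → 1111111111111111 = 65535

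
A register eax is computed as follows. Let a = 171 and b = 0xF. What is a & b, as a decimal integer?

171 = 10101011
0xF = 00001111
AND → 00001011 = 11

11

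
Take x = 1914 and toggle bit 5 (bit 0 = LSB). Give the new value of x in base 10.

x = 11101111010
bit 5 is currently 1; toggle it via x ^ (1 << 5) = x ^ 32
→ 11101011010 = 1882

1882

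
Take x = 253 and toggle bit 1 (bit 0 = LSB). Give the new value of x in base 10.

x = 11111101
bit 1 is currently 0; toggle it via x ^ (1 << 1) = x ^ 2
→ 11111111 = 255

255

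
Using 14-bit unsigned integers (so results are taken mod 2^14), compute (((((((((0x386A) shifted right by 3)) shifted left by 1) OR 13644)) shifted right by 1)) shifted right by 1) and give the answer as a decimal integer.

0x386A = 11100001101010
→ shifted right by 3 → 00011100001101 = 1805
→ shifted left by 1 (mod 2^14) → 00111000011010 = 3610
13644 = 11010101001100
→ OR → 11111101011110 = 16222
→ shifted right by 1 → 01111110101111 = 8111
→ shifted right by 1 → 00111111010111 = 4055

4055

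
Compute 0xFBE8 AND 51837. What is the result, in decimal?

0xFBE8 = 1111101111101000
51837 = 1100101001111101
AND → 1100101001101000 = 51816

51816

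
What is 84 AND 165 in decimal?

4

84 = 01010100
165 = 10100101
AND → 00000100 = 4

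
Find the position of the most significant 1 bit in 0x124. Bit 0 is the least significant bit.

8

0x124 = 100100100
The topmost 1 is at position 8 (since 2^8 = 256 ≤ 292 < 512).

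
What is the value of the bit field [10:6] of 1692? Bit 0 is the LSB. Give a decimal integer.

v = 0011010011100
Shift right by 6: 0011010
Mask low 5 bits: 11010 = 26

26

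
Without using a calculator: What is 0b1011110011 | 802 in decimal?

1011

a = 1011110011
802 = 1100100010
 OR → 1111110011 = 1011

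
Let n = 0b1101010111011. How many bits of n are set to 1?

9

n = 1101010111011
Count the 1s: 1 + 1 + 1 + 1 + 1 + 1 + 1 + 1 + 1 = 9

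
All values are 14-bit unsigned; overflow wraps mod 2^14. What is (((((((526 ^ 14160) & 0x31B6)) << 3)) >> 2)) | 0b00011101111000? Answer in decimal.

526 = 00001000001110
14160 = 11011101010000
→ ^ → 11010101011110 = 13662
0x31B6 = 11000110110110
→ & → 11000100010110 = 12566
→ << 3 (mod 2^14) → 00100010110000 = 2224
→ >> 2 → 00001000101100 = 556
0b00011101111000 = 00011101111000
→ | → 00011101111100 = 1916

1916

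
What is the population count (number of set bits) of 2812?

2812 = 101011111100
Count the 1s: 1 + 1 + 1 + 1 + 1 + 1 + 1 + 1 = 8

8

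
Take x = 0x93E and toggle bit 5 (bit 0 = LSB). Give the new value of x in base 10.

x = 100100111110
bit 5 is currently 1; toggle it via x ^ (1 << 5) = x ^ 32
→ 100100011110 = 2334

2334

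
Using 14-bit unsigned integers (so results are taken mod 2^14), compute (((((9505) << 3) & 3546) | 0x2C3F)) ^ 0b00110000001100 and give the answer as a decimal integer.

9505 = 10010100100001
→ << 3 (mod 2^14) → 10100100001000 = 10504
3546 = 00110111011010
→ & → 00100100001000 = 2312
0x2C3F = 10110000111111
→ | → 10110100111111 = 11583
0b00110000001100 = 00110000001100
→ ^ → 10000100110011 = 8499

8499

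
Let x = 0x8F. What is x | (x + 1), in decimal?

159

x = 10001111 = 143
x + 1 = 10010000
OR    = 10011111 = 159
(x | (x + 1) sets the lowest cleared bit.)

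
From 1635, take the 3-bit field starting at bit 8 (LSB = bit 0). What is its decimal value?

6

v = 11001100011
Shift right by 8: 110
Mask low 3 bits: 110 = 6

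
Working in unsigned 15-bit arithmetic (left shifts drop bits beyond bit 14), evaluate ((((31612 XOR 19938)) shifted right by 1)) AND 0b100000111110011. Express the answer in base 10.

323

31612 = 111101101111100
19938 = 100110111100010
→ XOR → 011011010011110 = 13982
→ shifted right by 1 → 001101101001111 = 6991
0b100000111110011 = 100000111110011
→ AND → 000000101000011 = 323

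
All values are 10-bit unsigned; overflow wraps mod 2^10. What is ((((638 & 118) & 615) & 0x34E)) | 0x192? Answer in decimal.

470

638 = 1001111110
118 = 0001110110
→ & → 0001110110 = 118
615 = 1001100111
→ & → 0001100110 = 102
0x34E = 1101001110
→ & → 0001000110 = 70
0x192 = 0110010010
→ | → 0111010110 = 470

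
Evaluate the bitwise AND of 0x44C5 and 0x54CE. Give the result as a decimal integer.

17604

0x44C5 = 100010011000101
0x54CE = 101010011001110
AND → 100010011000100 = 17604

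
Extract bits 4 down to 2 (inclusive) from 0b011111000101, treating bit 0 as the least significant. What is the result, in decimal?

v = 011111000101
Shift right by 2: 0111110001
Mask low 3 bits: 001 = 1

1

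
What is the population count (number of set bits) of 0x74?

4

0x74 = 1110100
Count the 1s: 1 + 1 + 1 + 1 = 4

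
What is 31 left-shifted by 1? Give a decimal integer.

62

31 = 011111
shift left by 1 → 111110 = 62
(equivalently, 31 × 2^1 = 31 × 2)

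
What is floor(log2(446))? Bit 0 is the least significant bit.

8

446 = 110111110
The topmost 1 is at position 8 (since 2^8 = 256 ≤ 446 < 512).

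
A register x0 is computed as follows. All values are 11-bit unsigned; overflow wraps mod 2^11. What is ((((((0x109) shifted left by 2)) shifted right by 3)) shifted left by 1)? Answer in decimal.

264

0x109 = 00100001001
→ shifted left by 2 (mod 2^11) → 10000100100 = 1060
→ shifted right by 3 → 00010000100 = 132
→ shifted left by 1 (mod 2^11) → 00100001000 = 264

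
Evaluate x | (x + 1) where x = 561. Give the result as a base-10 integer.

x = 1000110001 = 561
x + 1 = 1000110010
OR    = 1000110011 = 563
(x | (x + 1) sets the lowest cleared bit.)

563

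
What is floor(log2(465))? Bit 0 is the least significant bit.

8

465 = 111010001
The topmost 1 is at position 8 (since 2^8 = 256 ≤ 465 < 512).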